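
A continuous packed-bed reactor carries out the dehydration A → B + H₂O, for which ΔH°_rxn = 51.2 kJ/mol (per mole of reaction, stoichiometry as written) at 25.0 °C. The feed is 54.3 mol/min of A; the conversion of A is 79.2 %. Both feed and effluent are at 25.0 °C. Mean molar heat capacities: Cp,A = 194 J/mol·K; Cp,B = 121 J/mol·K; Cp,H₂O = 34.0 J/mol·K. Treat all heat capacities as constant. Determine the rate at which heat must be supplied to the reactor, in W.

Extent of reaction ξ = 0.792 × 54.3 = 43.006 mol/min
Reaction term: ξ·ΔH°_rxn = 43.006 × 51.2 = 2201.9 kJ/min
Q = ΔH = 2201.9 kJ/min = 36.698 kW
Heat supplied = 36698 W

Q_in = 36700 W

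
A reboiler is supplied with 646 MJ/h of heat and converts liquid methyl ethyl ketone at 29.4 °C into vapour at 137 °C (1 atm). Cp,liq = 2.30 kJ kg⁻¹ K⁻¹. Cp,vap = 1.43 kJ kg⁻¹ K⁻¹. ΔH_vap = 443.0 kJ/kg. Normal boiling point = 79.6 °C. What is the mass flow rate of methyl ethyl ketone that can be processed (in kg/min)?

ṁ = 16.8 kg/min

Δh = 2.30×(79.6−29.4) + 443.0 + 1.43×(137−79.6) = 640.54 kJ/kg
Q = 646 MJ/h = 179.44 kJ/s = 10767 kJ/min
ṁ = Q/Δh = 10767 / 640.54 = 16.809 kg/min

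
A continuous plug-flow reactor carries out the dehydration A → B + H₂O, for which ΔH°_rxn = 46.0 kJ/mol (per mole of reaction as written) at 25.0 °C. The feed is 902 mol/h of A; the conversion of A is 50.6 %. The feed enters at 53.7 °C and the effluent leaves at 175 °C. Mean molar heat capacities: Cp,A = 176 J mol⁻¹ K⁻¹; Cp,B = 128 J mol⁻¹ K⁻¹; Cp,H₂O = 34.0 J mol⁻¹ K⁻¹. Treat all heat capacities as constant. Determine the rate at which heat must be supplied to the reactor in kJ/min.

Extent of reaction ξ = 0.506 × 902 = 456.41 mol/h
Reaction term: ξ·ΔH°_rxn = 456.41 × 46.0 = 20995 kJ/h
Sensible, feed 53.7→25 °C: -4556.2 kJ/h
Outlet flows (mol/h): A 445.59, B 456.41, H₂O 456.41
Sensible, products 25→175 °C: 22854 kJ/h
Q = ΔH = 39293 kJ/h = 10.915 kW
Heat supplied = 654.89 kJ/min

Q_in = 655 kJ/min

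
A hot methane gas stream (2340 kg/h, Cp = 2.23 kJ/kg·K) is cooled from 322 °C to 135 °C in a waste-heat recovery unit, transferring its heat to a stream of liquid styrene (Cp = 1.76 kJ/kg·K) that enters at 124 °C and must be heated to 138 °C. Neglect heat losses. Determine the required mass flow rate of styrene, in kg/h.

ṁ_c = 39600 kg/h

Heat released by hot stream: Q = 2340 × 2.23 × (322 − 135) = 975800 kJ/h
Energy balance on cold side (adiabatic exchanger): Q = ṁ_c·Cp_c·(T_c,out − T_c,in)
ṁ_c = 975800 / [1.76 × (138 − 124)] = 39602 kg/h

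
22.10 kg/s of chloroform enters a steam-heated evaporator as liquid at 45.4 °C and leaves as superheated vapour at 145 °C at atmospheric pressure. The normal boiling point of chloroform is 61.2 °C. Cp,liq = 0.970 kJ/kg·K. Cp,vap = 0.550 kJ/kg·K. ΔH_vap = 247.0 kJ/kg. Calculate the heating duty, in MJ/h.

liquid 45.4→61.2 °C: 15.326 kJ/kg
vaporisation at 61.2 °C: 247 kJ/kg
vapour 61.2→145 °C: 46.09 kJ/kg
Δh = 15.326 + 247 + 46.09 = 308.42 kJ/kg
Q = ṁ·Δh = 22.10 kg/s × 308.42 kJ/kg = 6816 kJ/s
|Q| = 6816 kW = 24538 MJ/h

Q = 24500 MJ/h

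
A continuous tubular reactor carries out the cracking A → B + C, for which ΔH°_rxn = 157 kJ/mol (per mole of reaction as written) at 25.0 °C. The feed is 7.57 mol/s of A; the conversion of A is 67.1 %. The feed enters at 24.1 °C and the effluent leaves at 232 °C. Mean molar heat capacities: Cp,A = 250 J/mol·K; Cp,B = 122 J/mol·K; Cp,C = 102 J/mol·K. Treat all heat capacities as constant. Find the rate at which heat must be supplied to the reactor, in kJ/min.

Q_in = 69800 kJ/min

Extent of reaction ξ = 0.671 × 7.57 = 5.0795 mol/s
Reaction term: ξ·ΔH°_rxn = 5.0795 × 157 = 797.48 kJ/s
Sensible, feed 24.1→25 °C: 1.7032 kJ/s
Outlet flows (mol/s): A 2.4905, B 5.0795, C 5.0795
Sensible, products 25→232 °C: 364.41 kJ/s
Q = ΔH = 1163.6 kJ/s = 1163.6 kW
Heat supplied = 69815 kJ/min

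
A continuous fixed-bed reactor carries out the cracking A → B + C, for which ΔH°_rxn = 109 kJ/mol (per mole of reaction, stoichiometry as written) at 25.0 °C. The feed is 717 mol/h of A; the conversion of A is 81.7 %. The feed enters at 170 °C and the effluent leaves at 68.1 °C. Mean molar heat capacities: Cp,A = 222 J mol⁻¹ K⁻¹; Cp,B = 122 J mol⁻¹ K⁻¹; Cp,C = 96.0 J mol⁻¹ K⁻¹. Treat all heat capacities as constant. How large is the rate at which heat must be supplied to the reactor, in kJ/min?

Q_in = 792 kJ/min

Extent of reaction ξ = 0.817 × 717 = 585.79 mol/h
Reaction term: ξ·ΔH°_rxn = 585.79 × 109 = 63851 kJ/h
Sensible, feed 170→25 °C: -23080 kJ/h
Outlet flows (mol/h): A 131.21, B 585.79, C 585.79
Sensible, products 25→68.1 °C: 6759.4 kJ/h
Q = ΔH = 47530 kJ/h = 13.203 kW
Heat supplied = 792.17 kJ/min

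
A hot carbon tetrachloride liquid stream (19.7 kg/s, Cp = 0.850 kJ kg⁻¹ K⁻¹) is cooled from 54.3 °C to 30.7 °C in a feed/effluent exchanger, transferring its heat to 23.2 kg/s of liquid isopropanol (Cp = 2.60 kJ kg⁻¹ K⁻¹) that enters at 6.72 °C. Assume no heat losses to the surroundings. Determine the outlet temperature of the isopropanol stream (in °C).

Heat released by hot stream: Q = 19.7 × 0.850 × (54.3 − 30.7) = 395.18 kJ/s
Energy balance on cold side (adiabatic exchanger): Q = ṁ_c·Cp_c·(T_c,out − T_c,in)
T_c,out = 6.72 + 395.18/(23.2 × 2.60) = 13.271 °C

T_c,out = 13.3 °C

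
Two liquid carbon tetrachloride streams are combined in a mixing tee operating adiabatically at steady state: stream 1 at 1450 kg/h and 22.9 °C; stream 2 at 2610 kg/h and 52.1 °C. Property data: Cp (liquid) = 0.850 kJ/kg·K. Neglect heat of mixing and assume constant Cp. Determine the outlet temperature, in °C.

Adiabatic, steady state ⇒ Σ ṁᵢCp,ᵢ(T_out − Tᵢ) = 0
T_out = Σ ṁᵢCp,ᵢTᵢ / Σ ṁᵢCp,ᵢ
      = 143810 / 3451 = 41.671 °C

T_out = 41.7 °C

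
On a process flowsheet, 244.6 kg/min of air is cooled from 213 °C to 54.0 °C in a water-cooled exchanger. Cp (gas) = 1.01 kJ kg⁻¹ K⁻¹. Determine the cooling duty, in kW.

Q = ṁ·Cp·ΔT = 244.6 × 1.01 × (54.0 − 213) = -39280 kJ/min
Converting: 39280 / 60 s = 654.67 kW

Q_c = 655 kW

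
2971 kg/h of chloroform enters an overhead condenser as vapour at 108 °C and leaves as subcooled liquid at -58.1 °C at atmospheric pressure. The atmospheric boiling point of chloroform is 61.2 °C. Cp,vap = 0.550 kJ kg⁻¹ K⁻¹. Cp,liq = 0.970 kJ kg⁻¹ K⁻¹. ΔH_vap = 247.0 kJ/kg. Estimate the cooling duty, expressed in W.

vapour 108→61.2 °C: -25.74 kJ/kg
condensation at 61.2 °C: -247 kJ/kg
liquid 61.2→-58.1 °C: -115.72 kJ/kg
Δh = -25.74 + -247 + -115.72 = -388.46 kJ/kg
Q = ṁ·Δh = 2971 kg/h × -388.46 kJ/kg = -1.1541e+06 kJ/h
|Q| = 320.59 kW = 320590 W

Q_c = 321000 W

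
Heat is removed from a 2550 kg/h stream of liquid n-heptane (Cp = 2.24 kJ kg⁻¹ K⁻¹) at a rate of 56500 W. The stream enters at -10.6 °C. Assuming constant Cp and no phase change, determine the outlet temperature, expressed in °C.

T_out = -46.2 °C

Q = 56500 W = 203400 kJ/h
ΔT = Q/(ṁ·Cp) = 203400/(2550×2.24) = 35.609 K
T_out = -10.6 − 35.609 = -46.209 °C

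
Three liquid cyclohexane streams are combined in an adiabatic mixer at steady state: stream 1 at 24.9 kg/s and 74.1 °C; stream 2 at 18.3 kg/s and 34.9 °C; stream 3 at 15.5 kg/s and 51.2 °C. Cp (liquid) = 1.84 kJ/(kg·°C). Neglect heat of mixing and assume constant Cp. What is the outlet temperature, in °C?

T_out = 55.8 °C

Energy balance with Q = 0: Σ ṁᵢCp,ᵢ(T_out − Tᵢ) = 0
Σ ṁᵢCp,ᵢTᵢ = 24.9×1.84×74.1 + 18.3×1.84×34.9 + 15.5×1.84×51.2 = 6030.3
Σ ṁᵢCp,ᵢ = 24.9×1.84 + 18.3×1.84 + 15.5×1.84 = 108.01
T_out = 6030.3 / 108.01 = 55.832 °C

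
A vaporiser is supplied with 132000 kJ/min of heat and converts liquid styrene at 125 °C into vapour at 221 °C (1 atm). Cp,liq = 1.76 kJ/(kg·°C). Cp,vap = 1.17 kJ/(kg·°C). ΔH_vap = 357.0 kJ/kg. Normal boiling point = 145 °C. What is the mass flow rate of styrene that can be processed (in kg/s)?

ṁ = 4.57 kg/s

Δh = 1.76×(145−125) + 357.0 + 1.17×(221−145) = 481.12 kJ/kg
Q = 132000 kJ/min = 2200 kJ/s = 2200 kJ/s
ṁ = Q/Δh = 2200 / 481.12 = 4.5727 kg/s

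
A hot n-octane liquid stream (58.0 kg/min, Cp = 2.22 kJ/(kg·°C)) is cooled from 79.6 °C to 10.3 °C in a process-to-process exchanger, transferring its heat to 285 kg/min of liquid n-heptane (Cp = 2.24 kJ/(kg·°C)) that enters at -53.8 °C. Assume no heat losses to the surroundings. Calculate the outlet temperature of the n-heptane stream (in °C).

T_c,out = -39.8 °C

Heat released by hot stream: Q = 58.0 × 2.22 × (79.6 − 10.3) = 8923.1 kJ/min
Energy balance on cold side (adiabatic exchanger): Q = ṁ_c·Cp_c·(T_c,out − T_c,in)
T_c,out = -53.8 + 8923.1/(285 × 2.24) = -39.823 °C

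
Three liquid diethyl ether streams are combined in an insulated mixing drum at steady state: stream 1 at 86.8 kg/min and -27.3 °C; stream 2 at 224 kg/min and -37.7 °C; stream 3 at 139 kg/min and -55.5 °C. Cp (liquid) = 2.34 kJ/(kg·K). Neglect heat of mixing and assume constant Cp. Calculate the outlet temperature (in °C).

T_out = -41.2 °C

Energy balance with Q = 0: Σ ṁᵢCp,ᵢ(T_out − Tᵢ) = 0
Σ ṁᵢCp,ᵢTᵢ = 86.8×2.34×-27.3 + 224×2.34×-37.7 + 139×2.34×-55.5 = -43358
Σ ṁᵢCp,ᵢ = 86.8×2.34 + 224×2.34 + 139×2.34 = 1052.5
T_out = -43358 / 1052.5 = -41.194 °C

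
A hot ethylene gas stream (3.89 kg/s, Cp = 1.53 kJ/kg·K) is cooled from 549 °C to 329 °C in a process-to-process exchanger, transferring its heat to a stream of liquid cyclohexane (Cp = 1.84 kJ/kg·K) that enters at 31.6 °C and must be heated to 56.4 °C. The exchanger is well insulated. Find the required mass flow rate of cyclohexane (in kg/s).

Heat released by hot stream: Q = 3.89 × 1.53 × (549 − 329) = 1309.4 kJ/s
Energy balance on cold side (adiabatic exchanger): Q = ṁ_c·Cp_c·(T_c,out − T_c,in)
ṁ_c = 1309.4 / [1.84 × (56.4 − 31.6)] = 28.694 kg/s

ṁ_c = 28.7 kg/s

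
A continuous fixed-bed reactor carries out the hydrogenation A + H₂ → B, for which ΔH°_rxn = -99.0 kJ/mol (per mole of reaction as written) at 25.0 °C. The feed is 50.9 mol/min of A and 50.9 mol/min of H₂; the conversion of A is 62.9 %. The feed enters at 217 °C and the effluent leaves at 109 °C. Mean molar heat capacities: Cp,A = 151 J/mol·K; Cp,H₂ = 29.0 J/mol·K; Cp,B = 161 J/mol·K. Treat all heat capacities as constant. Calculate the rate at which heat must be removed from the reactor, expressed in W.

Extent of reaction ξ = 0.629 × 50.9 = 32.016 mol/min
Reaction term: ξ·ΔH°_rxn = 32.016 × -99.0 = -3169.6 kJ/min
Sensible, feed 217→25 °C: -1759.1 kJ/min
Outlet flows (mol/min): A 18.884, H₂ 18.884, B 32.016
Sensible, products 25→109 °C: 718.51 kJ/min
Q = ΔH = -4210.2 kJ/min = -70.17 kW
Heat removed = 70170 W

Q_out = 70200 W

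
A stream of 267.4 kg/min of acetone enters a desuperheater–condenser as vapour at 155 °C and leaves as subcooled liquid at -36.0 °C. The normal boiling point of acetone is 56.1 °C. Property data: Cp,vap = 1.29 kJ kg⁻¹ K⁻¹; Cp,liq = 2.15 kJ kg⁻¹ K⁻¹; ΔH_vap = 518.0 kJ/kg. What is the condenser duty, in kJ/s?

Q_c = 3760 kJ/s

vapour 155→56.1 °C: -127.58 kJ/kg
condensation at 56.1 °C: -518 kJ/kg
liquid 56.1→-36.0 °C: -198.01 kJ/kg
Δh = -127.58 + -518 + -198.01 = -843.6 kJ/kg
Q = ṁ·Δh = 267.4 kg/min × -843.6 kJ/kg = -225580 kJ/min
|Q| = 3759.6 kW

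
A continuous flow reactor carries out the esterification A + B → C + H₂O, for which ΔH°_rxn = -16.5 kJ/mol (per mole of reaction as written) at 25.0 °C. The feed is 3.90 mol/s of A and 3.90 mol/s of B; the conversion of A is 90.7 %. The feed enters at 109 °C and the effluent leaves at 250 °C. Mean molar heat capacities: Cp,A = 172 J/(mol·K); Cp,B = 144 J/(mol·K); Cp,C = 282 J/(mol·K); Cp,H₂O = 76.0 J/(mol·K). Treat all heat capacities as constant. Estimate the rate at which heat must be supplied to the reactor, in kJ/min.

Extent of reaction ξ = 0.907 × 3.90 = 3.5373 mol/s
Reaction term: ξ·ΔH°_rxn = 3.5373 × -16.5 = -58.365 kJ/s
Sensible, feed 109→25 °C: -103.52 kJ/s
Outlet flows (mol/s): A 0.3627, B 0.3627, C 3.5373, H₂O 3.5373
Sensible, products 25→250 °C: 310.72 kJ/s
Q = ΔH = 148.83 kJ/s = 148.83 kW
Heat supplied = 8929.8 kJ/min

Q_in = 8930 kJ/min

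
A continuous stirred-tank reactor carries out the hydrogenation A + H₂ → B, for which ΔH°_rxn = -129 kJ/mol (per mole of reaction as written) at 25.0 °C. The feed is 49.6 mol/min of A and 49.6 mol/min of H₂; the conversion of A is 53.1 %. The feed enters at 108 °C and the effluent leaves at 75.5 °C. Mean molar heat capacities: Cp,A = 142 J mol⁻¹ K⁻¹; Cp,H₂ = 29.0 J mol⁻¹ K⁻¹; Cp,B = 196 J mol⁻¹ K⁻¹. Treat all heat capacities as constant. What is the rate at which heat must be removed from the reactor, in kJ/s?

Q_out = 60.7 kJ/s

Extent of reaction ξ = 0.531 × 49.6 = 26.338 mol/min
Reaction term: ξ·ΔH°_rxn = 26.338 × -129 = -3397.6 kJ/min
Sensible, feed 108→25 °C: -703.97 kJ/min
Outlet flows (mol/min): A 23.262, H₂ 23.262, B 26.338
Sensible, products 25→75.5 °C: 461.57 kJ/min
Q = ΔH = -3640 kJ/min = -60.666 kW
Heat removed = 60.666 kJ/s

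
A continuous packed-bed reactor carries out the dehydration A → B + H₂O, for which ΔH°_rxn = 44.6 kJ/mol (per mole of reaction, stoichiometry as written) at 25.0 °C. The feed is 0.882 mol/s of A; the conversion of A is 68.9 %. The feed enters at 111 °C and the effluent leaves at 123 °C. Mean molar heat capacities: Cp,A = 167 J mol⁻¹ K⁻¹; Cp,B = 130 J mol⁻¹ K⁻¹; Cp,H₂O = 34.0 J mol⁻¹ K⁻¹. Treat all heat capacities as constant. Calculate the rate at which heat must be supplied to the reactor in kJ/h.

Q_in = 103000 kJ/h

Extent of reaction ξ = 0.689 × 0.882 = 0.6077 mol/s
Reaction term: ξ·ΔH°_rxn = 0.6077 × 44.6 = 27.103 kJ/s
Sensible, feed 111→25 °C: -12.667 kJ/s
Outlet flows (mol/s): A 0.2743, B 0.6077, H₂O 0.6077
Sensible, products 25→123 °C: 14.256 kJ/s
Q = ΔH = 28.692 kJ/s = 28.692 kW
Heat supplied = 103290 kJ/h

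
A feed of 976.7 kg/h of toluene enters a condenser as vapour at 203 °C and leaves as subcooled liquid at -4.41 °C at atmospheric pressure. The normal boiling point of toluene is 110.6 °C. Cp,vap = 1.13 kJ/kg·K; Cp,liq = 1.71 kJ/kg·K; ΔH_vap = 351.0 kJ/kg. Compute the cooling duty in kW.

vapour 203→110.6 °C: -104.41 kJ/kg
condensation at 110.6 °C: -351 kJ/kg
liquid 110.6→-4.41 °C: -196.67 kJ/kg
Δh = -104.41 + -351 + -196.67 = -652.08 kJ/kg
Q = ṁ·Δh = 976.7 kg/h × -652.08 kJ/kg = -636890 kJ/h
|Q| = 176.91 kW

Q_c = 177 kW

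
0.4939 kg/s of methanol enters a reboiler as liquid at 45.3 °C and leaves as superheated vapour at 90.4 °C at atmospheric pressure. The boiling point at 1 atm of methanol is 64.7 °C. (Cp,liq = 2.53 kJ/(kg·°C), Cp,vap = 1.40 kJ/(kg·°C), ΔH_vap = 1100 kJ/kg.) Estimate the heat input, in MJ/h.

liquid 45.3→64.7 °C: 49.082 kJ/kg
vaporisation at 64.7 °C: 1100 kJ/kg
vapour 64.7→90.4 °C: 35.98 kJ/kg
Δh = 49.082 + 1100 + 35.98 = 1185.1 kJ/kg
Q = ṁ·Δh = 0.4939 kg/s × 1185.1 kJ/kg = 585.3 kJ/s
|Q| = 585.3 kW = 2107.1 MJ/h

Q = 2110 MJ/h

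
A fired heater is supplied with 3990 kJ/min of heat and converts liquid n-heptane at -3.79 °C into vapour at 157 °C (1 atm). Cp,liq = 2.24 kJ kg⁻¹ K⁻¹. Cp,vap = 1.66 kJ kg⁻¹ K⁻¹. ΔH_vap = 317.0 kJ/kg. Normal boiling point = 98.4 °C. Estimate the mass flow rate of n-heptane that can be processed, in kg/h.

ṁ = 372 kg/h

Δh = 2.24×(98.4−-3.79) + 317.0 + 1.66×(157−98.4) = 643.18 kJ/kg
Q = 3990 kJ/min = 66.5 kJ/s = 239400 kJ/h
ṁ = Q/Δh = 239400 / 643.18 = 372.21 kg/h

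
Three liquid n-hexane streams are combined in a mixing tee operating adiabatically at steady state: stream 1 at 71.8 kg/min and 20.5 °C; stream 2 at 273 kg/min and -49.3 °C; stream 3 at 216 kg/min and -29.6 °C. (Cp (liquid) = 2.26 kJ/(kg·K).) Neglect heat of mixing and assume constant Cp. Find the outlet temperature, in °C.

T_out = -32.8 °C

No heat crosses the boundary, so H_out = H_in.
Σ ṁᵢCp,ᵢTᵢ = 71.8×2.26×20.5 + 273×2.26×-49.3 + 216×2.26×-29.6 = -41540
Σ ṁᵢCp,ᵢ = 71.8×2.26 + 273×2.26 + 216×2.26 = 1267.4
T_out = -41540 / 1267.4 = -32.776 °C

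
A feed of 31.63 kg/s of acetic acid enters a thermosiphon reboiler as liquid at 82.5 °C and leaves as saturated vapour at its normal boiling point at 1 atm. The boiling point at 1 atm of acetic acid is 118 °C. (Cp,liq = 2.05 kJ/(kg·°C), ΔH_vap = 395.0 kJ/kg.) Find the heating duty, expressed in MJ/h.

liquid 82.5→118 °C: 72.775 kJ/kg
vaporisation at 118 °C: 395 kJ/kg
Δh = 72.775 + 395 = 467.77 kJ/kg
Q = ṁ·Δh = 31.63 kg/s × 467.77 kJ/kg = 14796 kJ/s
|Q| = 14796 kW = 53265 MJ/h

Q = 53300 MJ/h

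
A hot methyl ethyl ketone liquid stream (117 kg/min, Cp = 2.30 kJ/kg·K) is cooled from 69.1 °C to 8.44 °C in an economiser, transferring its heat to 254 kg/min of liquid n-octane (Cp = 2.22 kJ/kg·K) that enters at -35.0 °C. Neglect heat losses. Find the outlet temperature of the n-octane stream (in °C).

T_c,out = -6.05 °C

Heat released by hot stream: Q = 117 × 2.30 × (69.1 − 8.44) = 16324 kJ/min
Energy balance on cold side (adiabatic exchanger): Q = ṁ_c·Cp_c·(T_c,out − T_c,in)
T_c,out = -35.0 + 16324/(254 × 2.22) = -6.0513 °C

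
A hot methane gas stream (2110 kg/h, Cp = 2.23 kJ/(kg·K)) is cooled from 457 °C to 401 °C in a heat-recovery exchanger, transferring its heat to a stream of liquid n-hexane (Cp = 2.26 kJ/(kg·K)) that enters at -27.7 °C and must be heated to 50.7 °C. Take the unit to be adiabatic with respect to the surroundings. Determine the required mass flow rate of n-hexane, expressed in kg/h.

Heat released by hot stream: Q = 2110 × 2.23 × (457 − 401) = 263500 kJ/h
Energy balance on cold side (adiabatic exchanger): Q = ṁ_c·Cp_c·(T_c,out − T_c,in)
ṁ_c = 263500 / [2.26 × (50.7 − -27.7)] = 1487.1 kg/h

ṁ_c = 1490 kg/h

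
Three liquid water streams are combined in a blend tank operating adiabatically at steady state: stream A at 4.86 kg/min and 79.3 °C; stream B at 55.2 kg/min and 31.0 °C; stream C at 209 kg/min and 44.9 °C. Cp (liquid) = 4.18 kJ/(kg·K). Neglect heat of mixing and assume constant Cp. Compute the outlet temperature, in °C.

Energy balance with Q = 0: Σ ṁᵢCp,ᵢ(T_out − Tᵢ) = 0
T_out = Σ ṁᵢCp,ᵢTᵢ / Σ ṁᵢCp,ᵢ
      = 47989 / 1124.7 = 42.67 °C

T_out = 42.7 °C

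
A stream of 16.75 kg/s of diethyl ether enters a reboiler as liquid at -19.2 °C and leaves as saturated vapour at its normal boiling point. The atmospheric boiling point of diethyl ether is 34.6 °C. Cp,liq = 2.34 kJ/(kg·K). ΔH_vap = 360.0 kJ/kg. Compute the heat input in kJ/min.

Q = 488000 kJ/min

liquid -19.2→34.6 °C: 125.89 kJ/kg
vaporisation at 34.6 °C: 360 kJ/kg
Δh = 125.89 + 360 = 485.89 kJ/kg
Q = ṁ·Δh = 16.75 kg/s × 485.89 kJ/kg = 8138.7 kJ/s
|Q| = 8138.7 kW = 488320 kJ/min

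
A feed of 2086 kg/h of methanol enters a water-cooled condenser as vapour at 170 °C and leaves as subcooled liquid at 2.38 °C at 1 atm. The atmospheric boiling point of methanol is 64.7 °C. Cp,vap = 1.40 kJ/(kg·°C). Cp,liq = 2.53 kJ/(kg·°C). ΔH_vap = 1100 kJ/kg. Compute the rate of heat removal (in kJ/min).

Q_c = 48900 kJ/min

vapour 170→64.7 °C: -147.42 kJ/kg
condensation at 64.7 °C: -1100 kJ/kg
liquid 64.7→2.38 °C: -157.67 kJ/kg
Δh = -147.42 + -1100 + -157.67 = -1405.1 kJ/kg
Q = ṁ·Δh = 2086 kg/h × -1405.1 kJ/kg = -2.931e+06 kJ/h
|Q| = 814.17 kW = 48850 kJ/min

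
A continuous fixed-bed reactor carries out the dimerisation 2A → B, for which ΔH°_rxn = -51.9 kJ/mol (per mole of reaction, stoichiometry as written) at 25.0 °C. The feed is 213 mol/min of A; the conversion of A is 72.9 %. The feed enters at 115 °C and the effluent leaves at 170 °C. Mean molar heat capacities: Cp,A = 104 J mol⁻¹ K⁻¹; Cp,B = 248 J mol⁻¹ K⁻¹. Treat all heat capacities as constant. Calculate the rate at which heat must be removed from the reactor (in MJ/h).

Q_out = 142 MJ/h

Extent of reaction ξ = 0.729 × 213 / 2 = 77.638 mol/min
Reaction term: ξ·ΔH°_rxn = 77.638 × -51.9 = -4029.4 kJ/min
Sensible, feed 115→25 °C: -1993.7 kJ/min
Outlet flows (mol/min): A 57.723, B 77.638
Sensible, products 25→170 °C: 3662.3 kJ/min
Q = ΔH = -2360.8 kJ/min = -39.346 kW
Heat removed = 141.65 MJ/h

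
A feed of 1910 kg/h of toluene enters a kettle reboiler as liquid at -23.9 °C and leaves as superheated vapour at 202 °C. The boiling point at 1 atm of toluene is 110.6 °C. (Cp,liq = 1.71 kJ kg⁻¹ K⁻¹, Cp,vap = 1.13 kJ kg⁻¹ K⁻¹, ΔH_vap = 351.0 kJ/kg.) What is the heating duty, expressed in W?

Q = 363000 W

liquid -23.9→110.6 °C: 230 kJ/kg
vaporisation at 110.6 °C: 351 kJ/kg
vapour 110.6→202 °C: 103.28 kJ/kg
Δh = 230 + 351 + 103.28 = 684.28 kJ/kg
Q = ṁ·Δh = 1910 kg/h × 684.28 kJ/kg = 1.307e+06 kJ/h
|Q| = 363.05 kW = 363050 W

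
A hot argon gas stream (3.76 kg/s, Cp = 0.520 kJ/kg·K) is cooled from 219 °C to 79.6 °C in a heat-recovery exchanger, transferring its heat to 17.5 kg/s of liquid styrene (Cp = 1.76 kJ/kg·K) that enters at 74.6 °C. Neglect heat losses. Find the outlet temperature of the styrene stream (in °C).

Heat released by hot stream: Q = 3.76 × 0.520 × (219 − 79.6) = 272.55 kJ/s
Energy balance on cold side (adiabatic exchanger): Q = ṁ_c·Cp_c·(T_c,out − T_c,in)
T_c,out = 74.6 + 272.55/(17.5 × 1.76) = 83.449 °C

T_c,out = 83.4 °C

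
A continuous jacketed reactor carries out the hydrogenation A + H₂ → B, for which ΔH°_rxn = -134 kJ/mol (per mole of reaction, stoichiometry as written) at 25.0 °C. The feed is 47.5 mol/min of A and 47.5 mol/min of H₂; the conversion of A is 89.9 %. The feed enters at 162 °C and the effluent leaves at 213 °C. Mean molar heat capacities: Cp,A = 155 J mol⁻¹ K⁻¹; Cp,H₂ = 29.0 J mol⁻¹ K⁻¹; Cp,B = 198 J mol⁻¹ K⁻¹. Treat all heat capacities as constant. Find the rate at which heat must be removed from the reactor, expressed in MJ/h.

Q_out = 310 MJ/h

Extent of reaction ξ = 0.899 × 47.5 = 42.703 mol/min
Reaction term: ξ·ΔH°_rxn = 42.703 × -134 = -5722.1 kJ/min
Sensible, feed 162→25 °C: -1197.4 kJ/min
Outlet flows (mol/min): A 4.7975, H₂ 4.7975, B 42.703
Sensible, products 25→213 °C: 1755.5 kJ/min
Q = ΔH = -5164 kJ/min = -86.067 kW
Heat removed = 309.84 MJ/h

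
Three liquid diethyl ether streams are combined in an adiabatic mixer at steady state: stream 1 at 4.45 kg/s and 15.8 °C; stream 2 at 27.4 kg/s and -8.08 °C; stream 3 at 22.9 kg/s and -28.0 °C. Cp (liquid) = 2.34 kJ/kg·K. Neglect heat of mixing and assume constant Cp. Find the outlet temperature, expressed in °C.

Energy balance with Q = 0: Σ ṁᵢCp,ᵢ(T_out − Tᵢ) = 0
Σ ṁᵢCp,ᵢTᵢ = 4.45×2.34×15.8 + 27.4×2.34×-8.08 + 22.9×2.34×-28.0 = -1853.9
Σ ṁᵢCp,ᵢ = 4.45×2.34 + 27.4×2.34 + 22.9×2.34 = 128.11
T_out = -1853.9 / 128.11 = -14.471 °C

T_out = -14.5 °C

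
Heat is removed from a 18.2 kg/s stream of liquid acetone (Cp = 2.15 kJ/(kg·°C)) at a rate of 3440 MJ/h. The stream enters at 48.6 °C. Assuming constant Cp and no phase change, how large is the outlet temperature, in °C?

Q = 3440 MJ/h = 955.56 kJ/s
ΔT = Q/(ṁ·Cp) = 955.56/(18.2×2.15) = 24.42 K
T_out = 48.6 − 24.42 = 24.18 °C

T_out = 24.2 °C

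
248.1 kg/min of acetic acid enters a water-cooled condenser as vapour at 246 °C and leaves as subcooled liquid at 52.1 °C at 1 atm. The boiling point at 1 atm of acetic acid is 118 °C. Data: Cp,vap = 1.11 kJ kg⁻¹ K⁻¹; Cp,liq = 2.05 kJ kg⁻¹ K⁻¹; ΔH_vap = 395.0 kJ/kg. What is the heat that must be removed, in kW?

Q_c = 2780 kW

vapour 246→118 °C: -142.08 kJ/kg
condensation at 118 °C: -395 kJ/kg
liquid 118→52.1 °C: -135.09 kJ/kg
Δh = -142.08 + -395 + -135.09 = -672.17 kJ/kg
Q = ṁ·Δh = 248.1 kg/min × -672.17 kJ/kg = -166770 kJ/min
|Q| = 2779.4 kW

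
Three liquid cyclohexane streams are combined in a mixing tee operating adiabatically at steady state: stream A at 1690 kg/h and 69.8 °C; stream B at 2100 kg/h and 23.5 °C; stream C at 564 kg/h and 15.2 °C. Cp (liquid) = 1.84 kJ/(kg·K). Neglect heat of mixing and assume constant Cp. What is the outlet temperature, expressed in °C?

T_out = 40.4 °C

No heat crosses the boundary, so H_out = H_in.
Σ ṁᵢCp,ᵢTᵢ = 1690×1.84×69.8 + 2100×1.84×23.5 + 564×1.84×15.2 = 323630
Σ ṁᵢCp,ᵢ = 1690×1.84 + 2100×1.84 + 564×1.84 = 8011.4
T_out = 323630 / 8011.4 = 40.396 °C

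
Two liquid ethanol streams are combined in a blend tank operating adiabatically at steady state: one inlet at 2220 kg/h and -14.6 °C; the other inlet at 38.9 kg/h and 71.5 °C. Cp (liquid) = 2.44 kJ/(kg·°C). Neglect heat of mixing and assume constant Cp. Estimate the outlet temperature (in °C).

T_out = -13.1 °C

No heat crosses the boundary, so H_out = H_in.
Σ ṁᵢCp,ᵢTᵢ = 2220×2.44×-14.6 + 38.9×2.44×71.5 = -72299
Σ ṁᵢCp,ᵢ = 2220×2.44 + 38.9×2.44 = 5511.7
T_out = -72299 / 5511.7 = -13.117 °C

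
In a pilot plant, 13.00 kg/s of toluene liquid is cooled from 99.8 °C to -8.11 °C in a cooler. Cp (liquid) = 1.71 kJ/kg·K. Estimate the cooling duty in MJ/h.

Q_c = 8640 MJ/h

Q = ṁ·Cp·ΔT = 13.00 × 1.71 × (-8.11 − 99.8) = -2398.8 kJ/s
Cooling duty = 8635.8 MJ/h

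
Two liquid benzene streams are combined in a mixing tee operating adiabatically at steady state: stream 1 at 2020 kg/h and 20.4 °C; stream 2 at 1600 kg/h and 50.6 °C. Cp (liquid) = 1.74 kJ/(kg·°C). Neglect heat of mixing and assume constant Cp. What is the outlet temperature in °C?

Energy balance with Q = 0: Σ ṁᵢCp,ᵢ(T_out − Tᵢ) = 0
Σ ṁᵢCp,ᵢTᵢ = 2020×1.74×20.4 + 1600×1.74×50.6 = 212570
Σ ṁᵢCp,ᵢ = 2020×1.74 + 1600×1.74 = 6298.8
T_out = 212570 / 6298.8 = 33.748 °C

T_out = 33.7 °C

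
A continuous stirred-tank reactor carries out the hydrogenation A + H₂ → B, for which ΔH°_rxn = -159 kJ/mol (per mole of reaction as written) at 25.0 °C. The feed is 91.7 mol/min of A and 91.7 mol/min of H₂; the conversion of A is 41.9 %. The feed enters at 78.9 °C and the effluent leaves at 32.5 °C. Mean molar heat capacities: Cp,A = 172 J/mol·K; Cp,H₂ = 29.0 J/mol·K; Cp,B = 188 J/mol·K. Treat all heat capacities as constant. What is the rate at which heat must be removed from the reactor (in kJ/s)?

Q_out = 116 kJ/s

Extent of reaction ξ = 0.419 × 91.7 = 38.422 mol/min
Reaction term: ξ·ΔH°_rxn = 38.422 × -159 = -6109.1 kJ/min
Sensible, feed 78.9→25 °C: -993.47 kJ/min
Outlet flows (mol/min): A 53.278, H₂ 53.278, B 38.422
Sensible, products 25→32.5 °C: 134.49 kJ/min
Q = ΔH = -6968.1 kJ/min = -116.14 kW
Heat removed = 116.14 kJ/s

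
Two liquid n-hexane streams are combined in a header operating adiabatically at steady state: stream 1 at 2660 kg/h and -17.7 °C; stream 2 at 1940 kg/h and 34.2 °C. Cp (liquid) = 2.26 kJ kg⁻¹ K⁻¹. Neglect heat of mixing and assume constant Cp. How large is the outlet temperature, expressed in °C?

T_out = 4.19 °C

Energy balance with Q = 0: Σ ṁᵢCp,ᵢ(T_out − Tᵢ) = 0
Σ ṁᵢCp,ᵢTᵢ = 2660×2.26×-17.7 + 1940×2.26×34.2 = 43541
Σ ṁᵢCp,ᵢ = 2660×2.26 + 1940×2.26 = 10396
T_out = 43541 / 10396 = 4.1883 °C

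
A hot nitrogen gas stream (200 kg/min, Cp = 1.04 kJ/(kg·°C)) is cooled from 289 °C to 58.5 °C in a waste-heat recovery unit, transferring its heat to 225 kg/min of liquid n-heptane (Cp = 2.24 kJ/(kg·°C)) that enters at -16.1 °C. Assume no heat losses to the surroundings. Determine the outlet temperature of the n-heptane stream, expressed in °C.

T_c,out = 79.0 °C

Heat released by hot stream: Q = 200 × 1.04 × (289 − 58.5) = 47944 kJ/min
Energy balance on cold side (adiabatic exchanger): Q = ṁ_c·Cp_c·(T_c,out − T_c,in)
T_c,out = -16.1 + 47944/(225 × 2.24) = 79.027 °C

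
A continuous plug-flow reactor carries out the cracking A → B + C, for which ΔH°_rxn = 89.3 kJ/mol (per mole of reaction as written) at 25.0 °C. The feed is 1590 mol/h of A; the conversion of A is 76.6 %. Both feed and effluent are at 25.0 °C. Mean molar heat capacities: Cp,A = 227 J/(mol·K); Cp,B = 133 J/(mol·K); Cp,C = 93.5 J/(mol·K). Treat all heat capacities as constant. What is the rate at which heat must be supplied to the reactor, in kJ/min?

Q_in = 1810 kJ/min

Extent of reaction ξ = 0.766 × 1590 = 1217.9 mol/h
Reaction term: ξ·ΔH°_rxn = 1217.9 × 89.3 = 108760 kJ/h
Q = ΔH = 108760 kJ/h = 30.212 kW
Heat supplied = 1812.7 kJ/min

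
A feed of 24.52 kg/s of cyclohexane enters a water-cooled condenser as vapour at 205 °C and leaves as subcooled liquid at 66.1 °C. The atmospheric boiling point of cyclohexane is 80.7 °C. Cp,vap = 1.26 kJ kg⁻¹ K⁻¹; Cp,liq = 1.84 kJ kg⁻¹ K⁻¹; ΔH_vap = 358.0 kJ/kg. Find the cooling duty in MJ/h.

Q_c = 47800 MJ/h

vapour 205→80.7 °C: -156.62 kJ/kg
condensation at 80.7 °C: -358 kJ/kg
liquid 80.7→66.1 °C: -26.864 kJ/kg
Δh = -156.62 + -358 + -26.864 = -541.48 kJ/kg
Q = ṁ·Δh = 24.52 kg/s × -541.48 kJ/kg = -13277 kJ/s
|Q| = 13277 kW = 47798 MJ/h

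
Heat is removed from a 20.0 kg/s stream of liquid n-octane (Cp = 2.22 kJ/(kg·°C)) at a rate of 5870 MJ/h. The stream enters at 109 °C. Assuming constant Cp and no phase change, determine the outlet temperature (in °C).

T_out = 72.3 °C

Q = 5870 MJ/h = 1630.6 kJ/s
ΔT = Q/(ṁ·Cp) = 1630.6/(20.0×2.22) = 36.724 K
T_out = 109 − 36.724 = 72.276 °C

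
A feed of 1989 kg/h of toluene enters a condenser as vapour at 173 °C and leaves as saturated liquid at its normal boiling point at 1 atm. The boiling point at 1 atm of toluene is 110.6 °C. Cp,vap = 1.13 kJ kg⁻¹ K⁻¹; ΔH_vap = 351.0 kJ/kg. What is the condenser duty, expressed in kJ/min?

vapour 173→110.6 °C: -70.512 kJ/kg
condensation at 110.6 °C: -351 kJ/kg
Δh = -70.512 + -351 = -421.51 kJ/kg
Q = ṁ·Δh = 1989 kg/h × -421.51 kJ/kg = -838390 kJ/h
|Q| = 232.89 kW = 13973 kJ/min

Q_c = 14000 kJ/min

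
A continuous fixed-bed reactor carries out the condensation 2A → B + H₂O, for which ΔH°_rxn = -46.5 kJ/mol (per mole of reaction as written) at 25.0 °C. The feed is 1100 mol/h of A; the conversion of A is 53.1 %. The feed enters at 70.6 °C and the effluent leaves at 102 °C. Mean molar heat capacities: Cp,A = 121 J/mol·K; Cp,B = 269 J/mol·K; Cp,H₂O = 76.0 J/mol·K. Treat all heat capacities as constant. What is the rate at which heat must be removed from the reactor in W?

Q_out = 1970 W

Extent of reaction ξ = 0.531 × 1100 / 2 = 292.05 mol/h
Reaction term: ξ·ΔH°_rxn = 292.05 × -46.5 = -13580 kJ/h
Sensible, feed 70.6→25 °C: -6069.4 kJ/h
Outlet flows (mol/h): A 515.9, B 292.05, H₂O 292.05
Sensible, products 25→102 °C: 12565 kJ/h
Q = ΔH = -7084.7 kJ/h = -1.968 kW
Heat removed = 1968 W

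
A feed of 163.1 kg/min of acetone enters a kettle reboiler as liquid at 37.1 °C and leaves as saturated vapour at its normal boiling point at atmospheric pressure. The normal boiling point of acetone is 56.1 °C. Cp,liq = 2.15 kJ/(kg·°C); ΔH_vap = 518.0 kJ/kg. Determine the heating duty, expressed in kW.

liquid 37.1→56.1 °C: 40.85 kJ/kg
vaporisation at 56.1 °C: 518 kJ/kg
Δh = 40.85 + 518 = 558.85 kJ/kg
Q = ṁ·Δh = 163.1 kg/min × 558.85 kJ/kg = 91148 kJ/min
|Q| = 1519.1 kW

Q = 1520 kW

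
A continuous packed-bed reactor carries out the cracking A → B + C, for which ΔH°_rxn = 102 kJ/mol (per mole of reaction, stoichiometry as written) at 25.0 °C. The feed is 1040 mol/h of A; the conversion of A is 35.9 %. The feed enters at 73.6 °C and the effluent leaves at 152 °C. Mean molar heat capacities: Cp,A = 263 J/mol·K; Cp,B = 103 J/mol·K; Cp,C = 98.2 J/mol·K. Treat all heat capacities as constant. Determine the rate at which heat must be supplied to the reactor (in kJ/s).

Extent of reaction ξ = 0.359 × 1040 = 373.36 mol/h
Reaction term: ξ·ΔH°_rxn = 373.36 × 102 = 38083 kJ/h
Sensible, feed 73.6→25 °C: -13293 kJ/h
Outlet flows (mol/h): A 666.64, B 373.36, C 373.36
Sensible, products 25→152 °C: 31807 kJ/h
Q = ΔH = 56596 kJ/h = 15.721 kW
Heat supplied = 15.721 kJ/s

Q_in = 15.7 kJ/s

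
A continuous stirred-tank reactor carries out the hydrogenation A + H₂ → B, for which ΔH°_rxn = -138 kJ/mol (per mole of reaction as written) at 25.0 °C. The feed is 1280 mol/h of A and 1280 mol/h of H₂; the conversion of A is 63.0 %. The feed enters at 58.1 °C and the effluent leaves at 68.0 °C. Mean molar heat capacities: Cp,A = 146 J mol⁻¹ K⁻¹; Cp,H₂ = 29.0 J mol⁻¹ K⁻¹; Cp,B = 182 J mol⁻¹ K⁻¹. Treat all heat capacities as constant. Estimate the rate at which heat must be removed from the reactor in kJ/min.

Extent of reaction ξ = 0.630 × 1280 = 806.4 mol/h
Reaction term: ξ·ΔH°_rxn = 806.4 × -138 = -111280 kJ/h
Sensible, feed 58.1→25 °C: -7414.4 kJ/h
Outlet flows (mol/h): A 473.6, H₂ 473.6, B 806.4
Sensible, products 25→68.0 °C: 9874.7 kJ/h
Q = ΔH = -108820 kJ/h = -30.229 kW
Heat removed = 1813.7 kJ/min

Q_out = 1810 kJ/min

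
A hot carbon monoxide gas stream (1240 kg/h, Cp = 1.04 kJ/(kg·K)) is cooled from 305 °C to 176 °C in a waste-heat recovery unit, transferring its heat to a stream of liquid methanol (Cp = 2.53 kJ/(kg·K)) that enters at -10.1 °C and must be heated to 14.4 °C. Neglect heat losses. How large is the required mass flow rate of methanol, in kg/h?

ṁ_c = 2680 kg/h

Heat released by hot stream: Q = 1240 × 1.04 × (305 − 176) = 166360 kJ/h
Energy balance on cold side (adiabatic exchanger): Q = ṁ_c·Cp_c·(T_c,out − T_c,in)
ṁ_c = 166360 / [2.53 × (14.4 − -10.1)] = 2683.8 kg/h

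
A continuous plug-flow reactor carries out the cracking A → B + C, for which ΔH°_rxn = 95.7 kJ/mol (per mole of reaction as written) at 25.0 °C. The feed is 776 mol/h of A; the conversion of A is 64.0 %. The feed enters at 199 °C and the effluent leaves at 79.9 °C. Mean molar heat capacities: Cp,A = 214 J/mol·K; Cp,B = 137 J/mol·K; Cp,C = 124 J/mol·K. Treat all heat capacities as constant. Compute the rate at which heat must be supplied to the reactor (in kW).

Extent of reaction ξ = 0.640 × 776 = 496.64 mol/h
Reaction term: ξ·ΔH°_rxn = 496.64 × 95.7 = 47528 kJ/h
Sensible, feed 199→25 °C: -28895 kJ/h
Outlet flows (mol/h): A 279.36, B 496.64, C 496.64
Sensible, products 25→79.9 °C: 10398 kJ/h
Q = ΔH = 29032 kJ/h = 8.0644 kW
Heat supplied = 8.0644 kW

Q_in = 8.06 kW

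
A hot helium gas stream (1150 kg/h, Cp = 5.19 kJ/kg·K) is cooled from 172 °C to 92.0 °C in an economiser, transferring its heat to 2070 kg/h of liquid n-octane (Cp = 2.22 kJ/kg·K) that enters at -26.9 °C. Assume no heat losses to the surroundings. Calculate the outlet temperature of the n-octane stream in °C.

Heat released by hot stream: Q = 1150 × 5.19 × (172 − 92.0) = 477480 kJ/h
Energy balance on cold side (adiabatic exchanger): Q = ṁ_c·Cp_c·(T_c,out − T_c,in)
T_c,out = -26.9 + 477480/(2070 × 2.22) = 77.004 °C

T_c,out = 77.0 °C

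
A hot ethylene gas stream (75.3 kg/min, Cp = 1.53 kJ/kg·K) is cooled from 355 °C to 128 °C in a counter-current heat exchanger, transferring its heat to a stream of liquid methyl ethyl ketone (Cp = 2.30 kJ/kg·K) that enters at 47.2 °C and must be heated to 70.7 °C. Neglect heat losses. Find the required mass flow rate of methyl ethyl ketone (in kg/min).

Heat released by hot stream: Q = 75.3 × 1.53 × (355 − 128) = 26152 kJ/min
Energy balance on cold side (adiabatic exchanger): Q = ṁ_c·Cp_c·(T_c,out − T_c,in)
ṁ_c = 26152 / [2.30 × (70.7 − 47.2)] = 483.86 kg/min

ṁ_c = 484 kg/min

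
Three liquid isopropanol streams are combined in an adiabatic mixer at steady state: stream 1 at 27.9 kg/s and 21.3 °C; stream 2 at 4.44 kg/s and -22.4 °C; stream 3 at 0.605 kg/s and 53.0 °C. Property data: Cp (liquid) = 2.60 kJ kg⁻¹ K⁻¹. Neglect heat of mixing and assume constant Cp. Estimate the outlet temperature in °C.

T_out = 16.0 °C

No heat crosses the boundary, so H_out = H_in.
Σ ṁᵢCp,ᵢTᵢ = 27.9×2.60×21.3 + 4.44×2.60×-22.4 + 0.605×2.60×53.0 = 1369.9
Σ ṁᵢCp,ᵢ = 27.9×2.60 + 4.44×2.60 + 0.605×2.60 = 85.657
T_out = 1369.9 / 85.657 = 15.993 °C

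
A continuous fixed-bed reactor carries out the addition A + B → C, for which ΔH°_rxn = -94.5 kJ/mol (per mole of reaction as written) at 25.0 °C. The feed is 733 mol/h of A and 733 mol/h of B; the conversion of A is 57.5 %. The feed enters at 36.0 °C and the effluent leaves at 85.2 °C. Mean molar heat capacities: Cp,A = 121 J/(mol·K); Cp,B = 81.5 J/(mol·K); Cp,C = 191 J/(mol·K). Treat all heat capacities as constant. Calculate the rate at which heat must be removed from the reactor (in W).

Extent of reaction ξ = 0.575 × 733 = 421.47 mol/h
Reaction term: ξ·ΔH°_rxn = 421.47 × -94.5 = -39829 kJ/h
Sensible, feed 36.0→25 °C: -1632.8 kJ/h
Outlet flows (mol/h): A 311.53, B 311.53, C 421.47
Sensible, products 25→85.2 °C: 8643.8 kJ/h
Q = ΔH = -32818 kJ/h = -9.1162 kW
Heat removed = 9116.2 W

Q_out = 9120 W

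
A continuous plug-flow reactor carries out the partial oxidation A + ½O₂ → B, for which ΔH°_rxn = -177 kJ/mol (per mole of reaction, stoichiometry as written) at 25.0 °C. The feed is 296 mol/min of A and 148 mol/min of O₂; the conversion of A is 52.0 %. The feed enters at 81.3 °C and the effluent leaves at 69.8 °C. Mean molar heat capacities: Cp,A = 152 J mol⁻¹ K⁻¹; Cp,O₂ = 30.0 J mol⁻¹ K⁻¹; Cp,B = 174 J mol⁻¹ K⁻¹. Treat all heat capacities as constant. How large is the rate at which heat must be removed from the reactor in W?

Extent of reaction ξ = 0.520 × 296 = 153.92 mol/min
Reaction term: ξ·ΔH°_rxn = 153.92 × -177 = -27244 kJ/min
Sensible, feed 81.3→25 °C: -2783 kJ/min
Outlet flows (mol/min): A 142.08, O₂ 71.04, B 153.92
Sensible, products 25→69.8 °C: 2262.8 kJ/min
Q = ΔH = -27764 kJ/min = -462.73 kW
Heat removed = 462730 W

Q_out = 463000 W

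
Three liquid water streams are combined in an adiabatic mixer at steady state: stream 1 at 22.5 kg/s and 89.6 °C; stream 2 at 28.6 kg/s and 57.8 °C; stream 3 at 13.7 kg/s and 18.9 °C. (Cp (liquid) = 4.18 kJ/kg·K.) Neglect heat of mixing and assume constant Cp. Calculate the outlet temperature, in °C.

Adiabatic, steady state ⇒ Σ ṁᵢCp,ᵢ(T_out − Tᵢ) = 0
Σ ṁᵢCp,ᵢTᵢ = 22.5×4.18×89.6 + 28.6×4.18×57.8 + 13.7×4.18×18.9 = 16419
Σ ṁᵢCp,ᵢ = 22.5×4.18 + 28.6×4.18 + 13.7×4.18 = 270.86
T_out = 16419 / 270.86 = 60.617 °C

T_out = 60.6 °C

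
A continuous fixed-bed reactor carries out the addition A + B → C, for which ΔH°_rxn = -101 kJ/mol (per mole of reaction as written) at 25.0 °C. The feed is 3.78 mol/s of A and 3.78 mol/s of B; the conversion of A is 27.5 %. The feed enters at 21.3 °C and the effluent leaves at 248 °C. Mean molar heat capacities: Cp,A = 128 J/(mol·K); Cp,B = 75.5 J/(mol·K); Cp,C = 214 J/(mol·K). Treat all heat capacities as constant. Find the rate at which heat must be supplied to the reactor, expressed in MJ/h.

Q_in = 259 MJ/h

Extent of reaction ξ = 0.275 × 3.78 = 1.0395 mol/s
Reaction term: ξ·ΔH°_rxn = 1.0395 × -101 = -104.99 kJ/s
Sensible, feed 21.3→25 °C: 2.8462 kJ/s
Outlet flows (mol/s): A 2.7405, B 2.7405, C 1.0395
Sensible, products 25→248 °C: 173.97 kJ/s
Q = ΔH = 71.829 kJ/s = 71.829 kW
Heat supplied = 258.58 MJ/h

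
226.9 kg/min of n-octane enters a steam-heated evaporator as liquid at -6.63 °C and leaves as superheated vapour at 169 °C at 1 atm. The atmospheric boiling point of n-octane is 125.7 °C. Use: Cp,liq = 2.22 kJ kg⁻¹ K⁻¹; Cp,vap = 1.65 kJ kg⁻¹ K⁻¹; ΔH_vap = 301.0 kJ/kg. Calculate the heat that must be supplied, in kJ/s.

Q = 2520 kJ/s

liquid -6.63→125.7 °C: 293.77 kJ/kg
vaporisation at 125.7 °C: 301 kJ/kg
vapour 125.7→169 °C: 71.445 kJ/kg
Δh = 293.77 + 301 + 71.445 = 666.22 kJ/kg
Q = ṁ·Δh = 226.9 kg/min × 666.22 kJ/kg = 151160 kJ/min
|Q| = 2519.4 kW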